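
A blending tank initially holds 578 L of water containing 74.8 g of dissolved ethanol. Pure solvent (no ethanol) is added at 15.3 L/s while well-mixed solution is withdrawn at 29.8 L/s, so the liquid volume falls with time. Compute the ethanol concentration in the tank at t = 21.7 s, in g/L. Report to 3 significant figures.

Total volume: dV/dt = Q_in − Q_out = -14.500 L/s, so V(t) = 578 − 14.500 t and V(21.7) = 263.35 L.
No ethanol enters, so dm/dt = −Q_out · (m/V).
Separate: dm/m = −Q_out dt/V(t) ⇒ ln(m/m₀) = −(Q_out/(Q_in−Q_out)) ln(V/V₀).
m = m₀ (V₀/V)^(Q_out/(Q_in−Q_out)) = 74.8 × (578/263.35)^(-2.0552) = 14.869 g.
C = m/V = 14.869/263.35 = 0.056460 g/L.

0.0565 g/L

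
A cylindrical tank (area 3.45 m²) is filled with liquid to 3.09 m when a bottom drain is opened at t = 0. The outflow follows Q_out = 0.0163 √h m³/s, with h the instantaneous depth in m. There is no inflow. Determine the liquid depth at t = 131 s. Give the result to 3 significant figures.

2.10 m

With no inflow, A dh/dt = −0.0163 √h.
∫ h^(−1/2) dh = −(0.0163/A) ∫ dt, giving 2√h = 2√h₀ − (0.0163/A) t.
√h = √3.09 − 0.0163·131/(2·3.45) = 1.7578 − 0.30946 = 1.4484.
h = 1.4484² = 2.0978 m.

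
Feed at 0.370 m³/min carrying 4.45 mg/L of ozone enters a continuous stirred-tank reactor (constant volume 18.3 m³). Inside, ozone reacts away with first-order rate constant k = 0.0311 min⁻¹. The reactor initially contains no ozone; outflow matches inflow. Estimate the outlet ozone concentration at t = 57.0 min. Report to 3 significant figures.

V dC/dt = Q(C_in − C) − k V C.
This is linear with rate a = Q/V + k = 0.051319 min⁻¹.
C_ss = Q C_in/(Q + kV) = 1.7532 mg/L; C(t) = C_ss + (C₀ − C_ss) e^(−a t).
C(57.0) = 1.7532 + (-1.7532)·e^(−0.051319·57.0) = 1.7532 + (-1.7532)·0.053656 = 1.6591 mg/L.

1.66 mg/L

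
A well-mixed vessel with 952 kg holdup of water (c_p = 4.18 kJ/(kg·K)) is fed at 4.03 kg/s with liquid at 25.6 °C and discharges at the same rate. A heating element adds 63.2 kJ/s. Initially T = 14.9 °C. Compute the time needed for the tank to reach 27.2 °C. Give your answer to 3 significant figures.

450 s

Unsteady energy balance on the tank contents: M c_p dT/dt = ṁ c_p (T_in − T) + 63.2.
τ = M/ṁ = 236.23 s; T_ss = T_in + Q̇/(ṁ c_p) = 29.352 °C.
T(t) = T_ss + (T₀ − T_ss) e^(−t/τ). Set T = 27.2:
e^(−t/τ) = (27.2 − 29.352)/(14.9 − 29.352) = 0.14889
t = −236.23 · ln(0.14889) = 449.90 s.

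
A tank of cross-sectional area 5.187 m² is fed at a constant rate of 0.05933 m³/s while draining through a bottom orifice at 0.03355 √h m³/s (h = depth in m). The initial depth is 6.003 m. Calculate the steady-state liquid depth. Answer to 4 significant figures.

3.127 m

Mass balance (ρ constant): A dh/dt = Q_in − 0.03355 √h. At steady state dh/dt = 0:
Q_in = 0.03355 √h_ss ⇒ √h_ss = 0.05933/0.03355 = 1.76841.
h_ss = 1.76841² = 3.12726 m. (Since h₀ = 6.003 m > h_ss, the level will fall toward this value.)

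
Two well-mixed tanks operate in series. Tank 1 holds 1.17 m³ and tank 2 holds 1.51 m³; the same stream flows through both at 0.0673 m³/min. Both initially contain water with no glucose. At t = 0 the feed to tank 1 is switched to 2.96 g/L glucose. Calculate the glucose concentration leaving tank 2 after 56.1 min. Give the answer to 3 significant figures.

Time constants: τᵢ = Vᵢ/Q for each well-mixed tank.
τ₁ = 1.17/0.0673 = 17.385 min; τ₂ = 1.51/0.0673 = 22.437 min.
Tank 1: C₁ = C_in(1 − e^(−t/τ₁)). Tank 2 (τ₁ ≠ τ₂): C₂ = C_in[1 − (τ₁ e^(−t/τ₁) − τ₂ e^(−t/τ₂))/(τ₁ − τ₂)].
At t = 56.1: e^(−t/τ₁) = 0.039678, e^(−t/τ₂) = 0.082056.
C₂ = 2.96·[1 − (17.385·0.039678 − 22.437·0.082056)/(-5.0520)] = 2.96·0.77211 = 2.2855 g/L.

2.29 g/L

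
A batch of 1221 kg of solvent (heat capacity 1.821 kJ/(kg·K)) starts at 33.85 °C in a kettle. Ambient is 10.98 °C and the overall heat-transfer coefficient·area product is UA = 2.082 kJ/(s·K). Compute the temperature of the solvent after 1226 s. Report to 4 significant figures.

18.24 °C

First-law balance (no shaft work): M c_p dT/dt = −UA(T − T_amb).
dT/dt = (T_ss − T)/τ with T_ss = T_amb = 10.9800 °C, τ = M c_p/UA = 1221·1.821/2.082 = 1067.94 s.
T approaches T_ss exponentially: T(t) = T_ss + (T₀ − T_ss) e^(−t/τ).
T(1226) = 10.9800 + (22.8700)·0.317268 = 18.2359 °C.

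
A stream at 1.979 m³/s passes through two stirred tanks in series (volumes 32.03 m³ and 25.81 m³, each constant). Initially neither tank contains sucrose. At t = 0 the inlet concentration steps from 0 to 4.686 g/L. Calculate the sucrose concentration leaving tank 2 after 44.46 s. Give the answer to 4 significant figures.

Each tank obeys Vᵢ dCᵢ/dt = Q(Cᵢ₋₁ − Cᵢ), so τᵢ = Vᵢ/Q.
τ₁ = 32.03/1.979 = 16.1849 s; τ₂ = 25.81/1.979 = 13.0419 s.
Solving the cascade with C₁(0)=C₂(0)=0 gives C₂(t) = C_in[1 − (τ₁ e^(−t/τ₁) − τ₂ e^(−t/τ₂))/(τ₁ − τ₂)].
At t = 44.46: e^(−t/τ₁) = 0.0641201, e^(−t/τ₂) = 0.0330742.
C₂ = 4.686·[1 − (16.1849·0.0641201 − 13.0419·0.0330742)/(3.14300)] = 4.686·0.807055 = 3.78186 g/L.

3.782 g/L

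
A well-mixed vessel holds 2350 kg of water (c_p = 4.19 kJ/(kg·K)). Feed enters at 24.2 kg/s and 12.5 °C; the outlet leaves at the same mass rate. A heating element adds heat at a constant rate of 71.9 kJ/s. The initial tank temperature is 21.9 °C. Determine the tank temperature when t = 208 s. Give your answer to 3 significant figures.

First-law balance (no shaft work): M c_p dT/dt = ṁ c_p (T_in − T) + 71.9.
Rearrange: dT/dt = (T_ss − T)/τ with τ = M/ṁ = 97.107 s and T_ss = T_in + Q̇/(ṁ c_p) = 13.209 °C.
This is linear first-order; T(t) = T_ss + (T₀ − T_ss) e^(−t/τ).
T(208) = 13.209 + (8.6909)·e^(−208/97.107) = 13.209 + (8.6909)·0.11742 = 14.230 °C.

14.2 °C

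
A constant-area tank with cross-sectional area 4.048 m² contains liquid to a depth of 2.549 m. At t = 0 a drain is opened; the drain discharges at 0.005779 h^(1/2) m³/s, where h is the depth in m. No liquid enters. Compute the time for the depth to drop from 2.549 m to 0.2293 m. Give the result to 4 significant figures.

1566 s

With no inflow, A dh/dt = −0.005779 √h.
This is separable: 2 d(√h)/dt = −0.005779/A, so √h = √h₀ − (0.005779/(2A)) t.
t = 2A(√h₀ − √h)/0.005779 = 2·4.048·(√2.549 − √0.2293)/0.005779
  = 8.09600 × (1.59656 − 0.478853) / 0.005779 = 1565.83 s.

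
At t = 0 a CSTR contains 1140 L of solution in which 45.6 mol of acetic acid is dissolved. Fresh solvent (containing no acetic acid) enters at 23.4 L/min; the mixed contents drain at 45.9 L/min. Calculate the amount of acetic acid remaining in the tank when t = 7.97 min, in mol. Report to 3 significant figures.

Total volume: dV/dt = Q_in − Q_out = -22.500 L/min, so V(t) = 1140 − 22.500 t and V(7.97) = 960.67 L.
Species balance (pure solvent in): dm/dt = −Q_out · m/V(t).
dm/m = −Q_out dt/(V₀ − 22.500 t); integrating gives ln(m/m₀) = −(Q_out/(Q_in−Q_out)) ln(V/V₀).
m = m₀ (V₀/V)^(Q_out/(Q_in−Q_out)) = 45.6 × (1140/960.67)^(-2.0400) = 32.161 mol.

32.2 mol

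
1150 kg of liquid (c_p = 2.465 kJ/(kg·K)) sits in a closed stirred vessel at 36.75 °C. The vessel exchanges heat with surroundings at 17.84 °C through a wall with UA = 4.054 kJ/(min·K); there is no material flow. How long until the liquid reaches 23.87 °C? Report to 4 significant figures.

Lumped-capacitance energy balance: M c_p dT/dt = UA(T_amb − T).
τ = M c_p/UA = 699.248 min; T_ss = T_amb = 17.8400 °C.
T(t) = T_ss + (T₀ − T_ss)e^(−t/τ); set T = 23.87:
t = −τ ln[(T − T_ss)/(T₀ − T_ss)] = −699.248 · ln(0.318879) = 799.201 min.

799.2 min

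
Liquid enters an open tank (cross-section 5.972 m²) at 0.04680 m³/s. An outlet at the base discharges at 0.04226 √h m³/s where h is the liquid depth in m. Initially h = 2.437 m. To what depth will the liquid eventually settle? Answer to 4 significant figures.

Unsteady balance on liquid volume: A dh/dt = Q_in − 0.04226 √h. At steady state dh/dt = 0:
Q_in = 0.04226 √h_ss ⇒ √h_ss = 0.04680/0.04226 = 1.10743.
h_ss = 1.10743² = 1.22640 m. (Since h₀ = 2.437 m > h_ss, the level will fall toward this value.)

1.226 m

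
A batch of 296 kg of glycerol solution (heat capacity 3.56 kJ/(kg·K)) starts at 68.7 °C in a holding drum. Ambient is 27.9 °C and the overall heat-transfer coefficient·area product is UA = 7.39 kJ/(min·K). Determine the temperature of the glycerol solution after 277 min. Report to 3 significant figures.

33.7 °C

Lumped-capacitance energy balance: M c_p dT/dt = UA(T_amb − T).
dT/dt = (T_ss − T)/τ with T_ss = T_amb = 27.900 °C, τ = M c_p/UA = 296·3.56/7.39 = 142.59 min.
T approaches T_ss exponentially: T(t) = T_ss + (T₀ − T_ss) e^(−t/τ).
T(277) = 27.900 + (40.800)·0.14333 = 33.748 °C.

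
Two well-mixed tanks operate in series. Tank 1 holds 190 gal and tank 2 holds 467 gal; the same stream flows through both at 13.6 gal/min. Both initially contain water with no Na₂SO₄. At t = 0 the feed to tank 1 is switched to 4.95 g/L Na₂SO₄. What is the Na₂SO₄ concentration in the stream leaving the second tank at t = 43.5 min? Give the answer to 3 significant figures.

2.75 g/L

Time constants: τᵢ = Vᵢ/Q for each well-mixed tank.
τ₁ = 190/13.6 = 13.971 min; τ₂ = 467/13.6 = 34.338 min.
Solving the cascade with C₁(0)=C₂(0)=0 gives C₂(t) = C_in[1 − (τ₁ e^(−t/τ₁) − τ₂ e^(−t/τ₂))/(τ₁ − τ₂)].
At t = 43.5: e^(−t/τ₁) = 0.044437, e^(−t/τ₂) = 0.28173.
C₂ = 4.95·[1 − (13.971·0.044437 − 34.338·0.28173)/(-20.368)] = 4.95·0.55551 = 2.7498 g/L.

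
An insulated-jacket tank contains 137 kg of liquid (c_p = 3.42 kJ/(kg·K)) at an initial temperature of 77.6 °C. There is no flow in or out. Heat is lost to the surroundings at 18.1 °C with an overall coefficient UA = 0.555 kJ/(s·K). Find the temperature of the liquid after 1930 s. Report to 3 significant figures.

24.1 °C

M c_p dT/dt = −UA(T − T_amb).
dT/dt = (T_ss − T)/τ with T_ss = T_amb = 18.100 °C, τ = M c_p/UA = 137·3.42/0.555 = 844.22 s.
This is linear first-order; T(t) = T_ss + (T₀ − T_ss) e^(−t/τ).
T(1930) = 18.100 + (59.500)·0.10166 = 24.149 °C.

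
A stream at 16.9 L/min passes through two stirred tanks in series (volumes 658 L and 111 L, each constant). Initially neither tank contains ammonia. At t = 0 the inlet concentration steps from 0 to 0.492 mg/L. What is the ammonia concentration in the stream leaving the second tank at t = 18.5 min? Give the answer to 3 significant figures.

0.130 mg/L

Species balance on tank i: dCᵢ/dt = (Cᵢ₋₁ − Cᵢ)/τᵢ with τᵢ = Vᵢ/Q.
τ₁ = 658/16.9 = 38.935 min; τ₂ = 111/16.9 = 6.5680 min.
Solving the cascade with C₁(0)=C₂(0)=0 gives C₂(t) = C_in[1 − (τ₁ e^(−t/τ₁) − τ₂ e^(−t/τ₂))/(τ₁ − τ₂)].
At t = 18.5: e^(−t/τ₁) = 0.62179, e^(−t/τ₂) = 0.059805.
C₂ = 0.492·[1 − (38.935·0.62179 − 6.5680·0.059805)/(32.367)] = 0.492·0.26417 = 0.12997 mg/L.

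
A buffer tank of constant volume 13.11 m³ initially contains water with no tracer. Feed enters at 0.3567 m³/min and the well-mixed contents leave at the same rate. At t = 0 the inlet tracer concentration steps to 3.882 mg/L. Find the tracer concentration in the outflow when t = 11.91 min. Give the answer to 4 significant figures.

1.074 mg/L

Accumulation = in − out for the solute gives V dC/dt = Q(C_in − C).
So dC/dt = (C_in − C)/τ with τ = V/Q = 13.11/0.3567 = 36.7536 min.
Solution: C(t) = C_in + (C₀ − C_in) e^(−t/τ).
C(11.91) = 3.882 + (0 − 3.882)·e^(−11.91/36.7536) = 3.882 + (-3.88200)·0.723214 = 1.07448 mg/L.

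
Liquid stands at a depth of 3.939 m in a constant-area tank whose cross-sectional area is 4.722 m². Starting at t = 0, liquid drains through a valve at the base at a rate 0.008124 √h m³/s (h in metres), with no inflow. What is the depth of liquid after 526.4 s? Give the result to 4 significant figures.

A dh/dt = −Q_out = −0.008124 √h.
This is separable: 2 d(√h)/dt = −0.008124/A, so √h = √h₀ − (0.008124/(2A)) t.
√h = √3.939 − 0.008124·526.4/(2·4.722) = 1.98469 − 0.452824 = 1.53187.
h = 1.53187² = 2.34662 m.

2.347 m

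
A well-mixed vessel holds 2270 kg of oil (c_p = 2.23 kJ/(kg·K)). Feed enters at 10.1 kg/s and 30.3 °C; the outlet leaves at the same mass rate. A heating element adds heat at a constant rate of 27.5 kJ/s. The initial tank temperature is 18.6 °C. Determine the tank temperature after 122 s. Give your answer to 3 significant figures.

24.0 °C

Heat balance on the well-mixed liquid: M c_p dT/dt = ṁ c_p (T_in − T) + 27.5.
τ = M/ṁ = 224.75 s; T_ss = T_in + Q̇/(ṁ c_p) = 30.3 + 27.5/(10.1·2.23) = 31.521 °C.
This is linear first-order; T(t) = T_ss + (T₀ − T_ss) e^(−t/τ).
T(122) = 31.521 + (-12.921)·e^(−122/224.75) = 31.521 + (-12.921)·0.58111 = 24.012 °C.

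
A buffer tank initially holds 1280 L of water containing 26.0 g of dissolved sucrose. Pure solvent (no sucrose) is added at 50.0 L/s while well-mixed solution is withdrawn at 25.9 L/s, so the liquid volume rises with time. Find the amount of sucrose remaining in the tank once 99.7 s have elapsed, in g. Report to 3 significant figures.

8.35 g

Total volume: dV/dt = Q_in − Q_out = 24.100 L/s, so V(t) = 1280 + 24.100 t and V(99.7) = 3682.8 L.
Species balance (pure solvent in): dm/dt = −Q_out · m/V(t).
dm/m = −Q_out dt/(V₀ + 24.100 t); integrating gives ln(m/m₀) = −(Q_out/(Q_in−Q_out)) ln(V/V₀).
m = m₀ (V₀/V)^(Q_out/(Q_in−Q_out)) = 26.0 × (1280/3682.8)^(1.0747) = 8.3508 g.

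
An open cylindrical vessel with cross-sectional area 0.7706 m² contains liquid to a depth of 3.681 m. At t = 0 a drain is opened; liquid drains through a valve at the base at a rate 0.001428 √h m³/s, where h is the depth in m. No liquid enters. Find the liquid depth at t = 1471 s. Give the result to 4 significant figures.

0.3087 m

A dh/dt = −Q_out = −0.001428 √h.
This is separable: 2 d(√h)/dt = −0.001428/A, so √h = √h₀ − (0.001428/(2A)) t.
√h = √3.681 − 0.001428·1471/(2·0.7706) = 1.91859 − 1.36296 = 0.555637.
h = 0.555637² = 0.308733 m.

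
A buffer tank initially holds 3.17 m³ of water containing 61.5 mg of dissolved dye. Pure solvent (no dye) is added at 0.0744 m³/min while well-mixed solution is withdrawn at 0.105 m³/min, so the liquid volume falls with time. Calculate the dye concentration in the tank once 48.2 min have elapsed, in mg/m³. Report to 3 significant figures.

Total volume: dV/dt = Q_in − Q_out = -0.030600 m³/min, so V(t) = 3.17 − 0.030600 t and V(48.2) = 1.6951 m³.
Species balance (pure solvent in): dm/dt = −Q_out · m/V(t).
dm/m = −Q_out dt/(V₀ − 0.030600 t); integrating gives ln(m/m₀) = −(Q_out/(Q_in−Q_out)) ln(V/V₀).
m = m₀ (V₀/V)^(Q_out/(Q_in−Q_out)) = 61.5 × (3.17/1.6951)^(-3.4314) = 7.1778 mg.
C = m/V = 7.1778/1.6951 = 4.2345 mg/m³.

4.23 mg/m³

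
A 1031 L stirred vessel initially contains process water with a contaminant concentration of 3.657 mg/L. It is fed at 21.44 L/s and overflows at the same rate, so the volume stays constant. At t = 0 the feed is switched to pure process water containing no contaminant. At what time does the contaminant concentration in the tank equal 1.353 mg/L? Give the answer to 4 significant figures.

Species balance: V dC/dt = Q(C_in − C) ⇒ τ = V/Q = 48.0877 s.
C(t) = C_in + (C₀ − C_in) e^(−t/τ). Set C = 1.353 and solve for t:
e^(−t/τ) = (C − C_in)/(C₀ − C_in) = (1.353 − 0)/(3.657 − 0) = 0.369975
t = −τ ln(…) = 48.0877 × 0.994319 = 47.8145 s.

47.81 s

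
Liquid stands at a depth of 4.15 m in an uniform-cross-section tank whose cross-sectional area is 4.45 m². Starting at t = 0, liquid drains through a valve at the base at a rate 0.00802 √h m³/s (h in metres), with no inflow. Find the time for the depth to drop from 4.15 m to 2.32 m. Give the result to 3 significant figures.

With no inflow, A dh/dt = −0.00802 √h.
Separate and integrate: 2(√h − √h₀) = −(0.00802/A) t.
t = 2A(√h₀ − √h)/0.00802 = 2·4.45·(√4.15 − √2.32)/0.00802
  = 8.9000 × (2.0372 − 1.5232) / 0.00802 = 570.40 s.

570 s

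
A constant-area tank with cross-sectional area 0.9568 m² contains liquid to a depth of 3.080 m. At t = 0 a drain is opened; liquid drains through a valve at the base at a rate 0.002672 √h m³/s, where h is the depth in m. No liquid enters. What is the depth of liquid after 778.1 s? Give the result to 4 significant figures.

A dh/dt = −Q_out = −0.002672 √h.
This is separable: 2 d(√h)/dt = −0.002672/A, so √h = √h₀ − (0.002672/(2A)) t.
√h = √3.080 − 0.002672·778.1/(2·0.9568) = 1.75499 − 1.08648 = 0.668515.
h = 0.668515² = 0.446913 m.

0.4469 m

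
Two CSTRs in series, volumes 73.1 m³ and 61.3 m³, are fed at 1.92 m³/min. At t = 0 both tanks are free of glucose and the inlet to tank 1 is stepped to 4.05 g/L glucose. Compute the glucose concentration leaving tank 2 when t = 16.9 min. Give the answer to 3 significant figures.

0.346 g/L

Each tank obeys Vᵢ dCᵢ/dt = Q(Cᵢ₋₁ − Cᵢ), so τᵢ = Vᵢ/Q.
τ₁ = 73.1/1.92 = 38.073 min; τ₂ = 61.3/1.92 = 31.927 min.
Tank 1: C₁ = C_in(1 − e^(−t/τ₁)). Tank 2 (τ₁ ≠ τ₂): C₂ = C_in[1 − (τ₁ e^(−t/τ₁) − τ₂ e^(−t/τ₂))/(τ₁ − τ₂)].
At t = 16.9: e^(−t/τ₁) = 0.64154, e^(−t/τ₂) = 0.58900.
C₂ = 4.05·[1 − (38.073·0.64154 − 31.927·0.58900)/(6.1458)] = 4.05·0.085518 = 0.34635 g/L.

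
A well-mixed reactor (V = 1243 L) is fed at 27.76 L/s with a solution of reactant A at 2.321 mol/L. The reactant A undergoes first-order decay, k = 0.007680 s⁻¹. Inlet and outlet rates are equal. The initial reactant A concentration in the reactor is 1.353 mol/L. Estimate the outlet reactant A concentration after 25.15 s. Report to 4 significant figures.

1.551 mol/L

Species balance: V dC/dt = Q C_in − Q C − k V C.
dC/dt = (Q/V) C_in − (Q/V + k) C; effective rate a = Q/V + k = 0.0223331 + 0.007680 = 0.0300131 s⁻¹.
C_ss = Q C_in/(Q + kV) = 1.72708 mol/L; C(t) = C_ss + (C₀ − C_ss) e^(−a t).
C(25.15) = 1.72708 + (-0.374083)·e^(−0.0300131·25.15) = 1.72708 + (-0.374083)·0.470091 = 1.55123 mol/L.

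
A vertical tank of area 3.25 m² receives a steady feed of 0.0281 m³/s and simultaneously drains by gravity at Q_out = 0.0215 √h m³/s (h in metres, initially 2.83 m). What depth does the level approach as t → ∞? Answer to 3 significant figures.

Unsteady balance on liquid volume: A dh/dt = Q_in − 0.0215 √h. At steady state dh/dt = 0:
Q_in = 0.0215 √h_ss ⇒ √h_ss = 0.0281/0.0215 = 1.3070.
h_ss = 1.3070² = 1.7082 m. (Since h₀ = 2.83 m > h_ss, the level will fall toward this value.)

1.71 m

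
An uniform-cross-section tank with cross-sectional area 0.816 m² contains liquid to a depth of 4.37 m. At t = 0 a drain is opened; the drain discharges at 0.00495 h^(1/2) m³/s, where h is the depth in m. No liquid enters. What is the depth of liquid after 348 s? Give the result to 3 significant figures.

Unsteady balance on liquid volume: A dh/dt = −0.00495 √h.
∫ h^(−1/2) dh = −(0.00495/A) ∫ dt, giving 2√h = 2√h₀ − (0.00495/A) t.
√h = √4.37 − 0.00495·348/(2·0.816) = 2.0905 − 1.0555 = 1.0349.
h = 1.0349² = 1.0711 m.

1.07 m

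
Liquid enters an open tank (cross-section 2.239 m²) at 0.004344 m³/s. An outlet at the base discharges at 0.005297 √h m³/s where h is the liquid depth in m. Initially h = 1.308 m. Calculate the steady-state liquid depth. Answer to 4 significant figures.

Mass balance (ρ constant): A dh/dt = Q_in − 0.005297 √h. At steady state dh/dt = 0:
Q_in = 0.005297 √h_ss ⇒ √h_ss = 0.004344/0.005297 = 0.820087.
h_ss = 0.820087² = 0.672542 m. (Since h₀ = 1.308 m > h_ss, the level will fall toward this value.)

0.6725 m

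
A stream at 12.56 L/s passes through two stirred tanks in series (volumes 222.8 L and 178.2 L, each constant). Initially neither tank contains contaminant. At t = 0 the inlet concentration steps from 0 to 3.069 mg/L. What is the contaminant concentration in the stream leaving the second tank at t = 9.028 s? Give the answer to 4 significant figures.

Time constants: τᵢ = Vᵢ/Q for each well-mixed tank.
τ₁ = 222.8/12.56 = 17.7389 s; τ₂ = 178.2/12.56 = 14.1879 s.
Solving the cascade with C₁(0)=C₂(0)=0 gives C₂(t) = C_in[1 − (τ₁ e^(−t/τ₁) − τ₂ e^(−t/τ₂))/(τ₁ − τ₂)].
At t = 9.028: e^(−t/τ₁) = 0.601133, e^(−t/τ₂) = 0.529238.
C₂ = 3.069·[1 − (17.7389·0.601133 − 14.1879·0.529238)/(3.55096)] = 3.069·0.111610 = 0.342532 mg/L.

0.3425 mg/L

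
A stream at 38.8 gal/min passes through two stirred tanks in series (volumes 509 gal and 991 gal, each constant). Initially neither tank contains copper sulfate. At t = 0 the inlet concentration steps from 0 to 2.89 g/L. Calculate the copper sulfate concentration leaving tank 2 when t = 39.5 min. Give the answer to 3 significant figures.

1.77 g/L

Time constants: τᵢ = Vᵢ/Q for each well-mixed tank.
τ₁ = 509/38.8 = 13.119 min; τ₂ = 991/38.8 = 25.541 min.
Tank 1: C₁ = C_in(1 − e^(−t/τ₁)). Tank 2 (τ₁ ≠ τ₂): C₂ = C_in[1 − (τ₁ e^(−t/τ₁) − τ₂ e^(−t/τ₂))/(τ₁ − τ₂)].
At t = 39.5: e^(−t/τ₁) = 0.049242, e^(−t/τ₂) = 0.21299.
C₂ = 2.89·[1 − (13.119·0.049242 − 25.541·0.21299)/(-12.423)] = 2.89·0.61409 = 1.7747 g/L.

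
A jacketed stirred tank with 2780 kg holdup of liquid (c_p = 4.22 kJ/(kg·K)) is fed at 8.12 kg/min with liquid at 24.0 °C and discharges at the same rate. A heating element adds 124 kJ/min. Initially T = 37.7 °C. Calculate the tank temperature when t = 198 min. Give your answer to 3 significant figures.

Unsteady energy balance on the tank contents: M c_p dT/dt = ṁ c_p (T_in − T) + 124.
Rearrange: dT/dt = (T_ss − T)/τ with τ = M/ṁ = 342.36 min and T_ss = T_in + Q̇/(ṁ c_p) = 27.619 °C.
Solution: T(t) = T_ss + (T₀ − T_ss) e^(−t/τ).
T(198) = 27.619 + (10.081)·e^(−198/342.36) = 27.619 + (10.081)·0.56083 = 33.273 °C.

33.3 °C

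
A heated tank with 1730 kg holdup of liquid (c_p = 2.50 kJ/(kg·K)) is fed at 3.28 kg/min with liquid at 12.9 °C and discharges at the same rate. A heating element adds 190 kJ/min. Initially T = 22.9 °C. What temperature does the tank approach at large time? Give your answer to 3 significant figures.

36.1 °C

Unsteady energy balance on the tank contents: M c_p dT/dt = ṁ c_p (T_in − T) + 190.
At steady state dT/dt = 0 ⇒ T_ss = T_in + Q̇/(ṁ c_p) = 12.9 + 190/(3.28·2.50) = 36.071 °C.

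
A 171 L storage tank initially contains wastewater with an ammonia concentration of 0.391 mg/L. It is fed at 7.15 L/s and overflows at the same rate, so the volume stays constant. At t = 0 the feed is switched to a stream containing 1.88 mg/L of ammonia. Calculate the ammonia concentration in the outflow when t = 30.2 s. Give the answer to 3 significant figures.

1.46 mg/L

Species balance on the tank: V dC/dt = Q(C_in − C).
Rewrite as dC/dt + C/τ = C_in/τ, τ = V/Q = 23.916 s.
Integrating: C(t) = C_in + (C₀ − C_in) e^(−t/τ).
C(30.2) = 1.88 + (0.391 − 1.88)·e^(−30.2/23.916) = 1.88 + (-1.4890)·0.28288 = 1.4588 mg/L.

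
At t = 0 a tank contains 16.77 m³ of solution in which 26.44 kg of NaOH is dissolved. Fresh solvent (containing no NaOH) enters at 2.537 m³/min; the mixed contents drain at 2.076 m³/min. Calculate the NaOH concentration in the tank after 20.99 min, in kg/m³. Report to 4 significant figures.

0.1285 kg/m³

Let m(t) be the amount of NaOH. Volume: V(t) = V₀ + (Q_in − Q_out) t = 16.77 + 0.461000 t; V(20.99) = 26.4464 m³.
No NaOH enters, so dm/dt = −Q_out · (m/V).
dm/m = −Q_out dt/(V₀ + 0.461000 t); integrating gives ln(m/m₀) = −(Q_out/(Q_in−Q_out)) ln(V/V₀).
m = m₀ (V₀/V)^(Q_out/(Q_in−Q_out)) = 26.44 × (16.77/26.4464)^(4.50325) = 3.39913 kg.
C = m/V = 3.39913/26.4464 = 0.128529 kg/m³.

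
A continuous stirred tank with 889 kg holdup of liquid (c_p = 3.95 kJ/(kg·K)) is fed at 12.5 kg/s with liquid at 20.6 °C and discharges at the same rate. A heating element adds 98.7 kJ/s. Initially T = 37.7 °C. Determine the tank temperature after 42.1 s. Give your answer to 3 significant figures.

31.0 °C

Heat balance on the well-mixed liquid: M c_p dT/dt = ṁ c_p (T_in − T) + 98.7.
Rearrange: dT/dt = (T_ss − T)/τ with τ = M/ṁ = 71.120 s and T_ss = T_in + Q̇/(ṁ c_p) = 22.599 °C.
Solution: T(t) = T_ss + (T₀ − T_ss) e^(−t/τ).
T(42.1) = 22.599 + (15.101)·e^(−42.1/71.120) = 22.599 + (15.101)·0.55324 = 30.954 °C.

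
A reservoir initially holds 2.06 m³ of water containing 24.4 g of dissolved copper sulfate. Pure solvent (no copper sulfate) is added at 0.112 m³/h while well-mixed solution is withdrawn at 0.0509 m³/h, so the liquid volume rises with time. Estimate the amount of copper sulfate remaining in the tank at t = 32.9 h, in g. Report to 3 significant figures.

13.8 g

Total volume: dV/dt = Q_in − Q_out = 0.061100 m³/h, so V(t) = 2.06 + 0.061100 t and V(32.9) = 4.0702 m³.
Species balance (pure solvent in): dm/dt = −Q_out · m/V(t).
Separate: dm/m = −Q_out dt/V(t) ⇒ ln(m/m₀) = −(Q_out/(Q_in−Q_out)) ln(V/V₀).
m = m₀ (V₀/V)^(Q_out/(Q_in−Q_out)) = 24.4 × (2.06/4.0702)^(0.83306) = 13.836 g.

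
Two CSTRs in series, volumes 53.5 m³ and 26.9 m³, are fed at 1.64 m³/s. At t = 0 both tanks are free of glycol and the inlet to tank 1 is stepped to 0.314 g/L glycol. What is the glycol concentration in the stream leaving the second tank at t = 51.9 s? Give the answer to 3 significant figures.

Each tank obeys Vᵢ dCᵢ/dt = Q(Cᵢ₋₁ − Cᵢ), so τᵢ = Vᵢ/Q.
τ₁ = 53.5/1.64 = 32.622 s; τ₂ = 26.9/1.64 = 16.402 s.
Solving the cascade with C₁(0)=C₂(0)=0 gives C₂(t) = C_in[1 − (τ₁ e^(−t/τ₁) − τ₂ e^(−t/τ₂))/(τ₁ − τ₂)].
At t = 51.9: e^(−t/τ₁) = 0.20373, e^(−t/τ₂) = 0.042249.
C₂ = 0.314·[1 − (32.622·0.20373 − 16.402·0.042249)/(16.220)] = 0.314·0.63297 = 0.19875 g/L.

0.199 g/L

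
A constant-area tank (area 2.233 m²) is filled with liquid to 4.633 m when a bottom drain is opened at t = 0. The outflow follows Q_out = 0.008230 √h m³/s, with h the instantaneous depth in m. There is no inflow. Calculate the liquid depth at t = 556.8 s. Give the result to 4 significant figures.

1.269 m

A dh/dt = −Q_out = −0.008230 √h.
Separate and integrate: 2(√h − √h₀) = −(0.008230/A) t.
√h = √4.633 − 0.008230·556.8/(2·2.233) = 2.15244 − 1.02608 = 1.12636.
h = 1.12636² = 1.26869 m.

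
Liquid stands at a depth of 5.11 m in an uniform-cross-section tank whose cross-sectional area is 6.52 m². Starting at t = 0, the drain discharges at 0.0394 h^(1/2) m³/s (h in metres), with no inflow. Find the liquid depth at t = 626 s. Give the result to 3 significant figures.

A dh/dt = −Q_out = −0.0394 √h.
This is separable: 2 d(√h)/dt = −0.0394/A, so √h = √h₀ − (0.0394/(2A)) t.
√h = √5.11 − 0.0394·626/(2·6.52) = 2.2605 − 1.8914 = 0.36909.
h = 0.36909² = 0.13623 m.

0.136 m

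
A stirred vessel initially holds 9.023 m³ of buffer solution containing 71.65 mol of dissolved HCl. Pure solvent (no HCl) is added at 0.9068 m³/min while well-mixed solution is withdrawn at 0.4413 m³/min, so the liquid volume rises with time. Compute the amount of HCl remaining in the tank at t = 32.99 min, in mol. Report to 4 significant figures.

27.92 mol

Let m(t) be the amount of HCl. Volume: V(t) = V₀ + (Q_in − Q_out) t = 9.023 + 0.465500 t; V(32.99) = 24.3798 m³.
No HCl enters, so dm/dt = −Q_out · (m/V).
dm/m = −Q_out dt/(V₀ + 0.465500 t); integrating gives ln(m/m₀) = −(Q_out/(Q_in−Q_out)) ln(V/V₀).
m = m₀ (V₀/V)^(Q_out/(Q_in−Q_out)) = 71.65 × (9.023/24.3798)^(0.948013) = 27.9240 mol.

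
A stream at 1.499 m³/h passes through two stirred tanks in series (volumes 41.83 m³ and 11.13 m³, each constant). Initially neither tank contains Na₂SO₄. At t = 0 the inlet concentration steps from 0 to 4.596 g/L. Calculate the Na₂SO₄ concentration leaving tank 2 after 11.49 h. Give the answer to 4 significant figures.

Time constants: τᵢ = Vᵢ/Q for each well-mixed tank.
τ₁ = 41.83/1.499 = 27.9053 h; τ₂ = 11.13/1.499 = 7.42495 h.
Tank 1: C₁ = C_in(1 − e^(−t/τ₁)). Tank 2 (τ₁ ≠ τ₂): C₂ = C_in[1 − (τ₁ e^(−t/τ₁) − τ₂ e^(−t/τ₂))/(τ₁ − τ₂)].
At t = 11.49: e^(−t/τ₁) = 0.662490, e^(−t/τ₂) = 0.212782.
C₂ = 4.596·[1 − (27.9053·0.662490 − 7.42495·0.212782)/(20.4803)] = 4.596·0.174473 = 0.801878 g/L.

0.8019 g/L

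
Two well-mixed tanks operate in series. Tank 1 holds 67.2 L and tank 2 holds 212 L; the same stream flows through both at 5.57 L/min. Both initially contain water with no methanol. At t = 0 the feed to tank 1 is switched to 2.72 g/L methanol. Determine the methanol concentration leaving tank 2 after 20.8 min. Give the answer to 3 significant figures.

0.639 g/L

Time constants: τᵢ = Vᵢ/Q for each well-mixed tank.
τ₁ = 67.2/5.57 = 12.065 min; τ₂ = 212/5.57 = 38.061 min.
Solving the cascade with C₁(0)=C₂(0)=0 gives C₂(t) = C_in[1 − (τ₁ e^(−t/τ₁) − τ₂ e^(−t/τ₂))/(τ₁ − τ₂)].
At t = 20.8: e^(−t/τ₁) = 0.17834, e^(−t/τ₂) = 0.57898.
C₂ = 2.72·[1 − (12.065·0.17834 − 38.061·0.57898)/(-25.996)] = 2.72·0.23509 = 0.63945 g/L.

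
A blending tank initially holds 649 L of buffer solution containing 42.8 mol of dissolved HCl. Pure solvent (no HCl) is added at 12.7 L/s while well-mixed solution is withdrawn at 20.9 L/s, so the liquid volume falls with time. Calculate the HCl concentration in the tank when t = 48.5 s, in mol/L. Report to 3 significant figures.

0.0152 mol/L

Let m(t) be the amount of HCl. Volume: V(t) = V₀ + (Q_in − Q_out) t = 649 − 8.2000 t; V(48.5) = 251.30 L.
Species balance (pure solvent in): dm/dt = −Q_out · m/V(t).
Separate: dm/m = −Q_out dt/V(t) ⇒ ln(m/m₀) = −(Q_out/(Q_in−Q_out)) ln(V/V₀).
m = m₀ (V₀/V)^(Q_out/(Q_in−Q_out)) = 42.8 × (649/251.30)^(-2.5488) = 3.8125 mol.
C = m/V = 3.8125/251.30 = 0.015171 mol/L.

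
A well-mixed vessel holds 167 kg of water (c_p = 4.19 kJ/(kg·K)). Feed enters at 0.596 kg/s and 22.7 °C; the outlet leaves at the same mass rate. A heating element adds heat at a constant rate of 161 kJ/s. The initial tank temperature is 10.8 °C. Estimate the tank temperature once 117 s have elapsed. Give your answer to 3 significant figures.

36.9 °C

M c_p dT/dt = ṁ c_p (T_in − T) + Q̇.
Rearrange: dT/dt = (T_ss − T)/τ with τ = M/ṁ = 280.20 s and T_ss = T_in + Q̇/(ṁ c_p) = 87.171 °C.
This is linear first-order; T(t) = T_ss + (T₀ − T_ss) e^(−t/τ).
T(117) = 87.171 + (-76.371)·e^(−117/280.20) = 87.171 + (-76.371)·0.65865 = 36.869 °C.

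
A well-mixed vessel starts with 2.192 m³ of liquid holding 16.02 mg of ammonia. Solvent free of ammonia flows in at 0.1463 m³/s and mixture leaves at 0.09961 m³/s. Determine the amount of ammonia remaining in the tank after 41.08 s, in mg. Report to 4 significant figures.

Let m(t) be the amount of ammonia. Volume: V(t) = V₀ + (Q_in − Q_out) t = 2.192 + 0.0466900 t; V(41.08) = 4.11003 m³.
Solute balance: dm/dt = 0 − Q_out C = −Q_out m/V(t).
Separate: dm/m = −Q_out dt/V(t) ⇒ ln(m/m₀) = −(Q_out/(Q_in−Q_out)) ln(V/V₀).
m = m₀ (V₀/V)^(Q_out/(Q_in−Q_out)) = 16.02 × (2.192/4.11003)^(2.13343) = 4.19012 mg.

4.190 mg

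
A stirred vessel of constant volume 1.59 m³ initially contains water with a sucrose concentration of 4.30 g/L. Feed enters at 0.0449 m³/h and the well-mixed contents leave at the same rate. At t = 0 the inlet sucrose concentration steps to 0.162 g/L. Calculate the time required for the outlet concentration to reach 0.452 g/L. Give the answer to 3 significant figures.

94.1 h

Species balance: V dC/dt = Q(C_in − C) ⇒ τ = V/Q = 35.412 h.
C(t) = C_in + (C₀ − C_in) e^(−t/τ). Set C = 0.452 and solve for t:
e^(−t/τ) = (C − C_in)/(C₀ − C_in) = (0.452 − 0.162)/(4.30 − 0.162) = 0.070082
t = −τ ln(…) = 35.412 × 2.6581 = 94.128 h.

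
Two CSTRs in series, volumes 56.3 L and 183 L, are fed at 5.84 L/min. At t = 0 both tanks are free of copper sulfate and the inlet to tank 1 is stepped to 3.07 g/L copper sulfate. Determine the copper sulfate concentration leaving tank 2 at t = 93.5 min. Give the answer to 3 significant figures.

Species balance on tank i: dCᵢ/dt = (Cᵢ₋₁ − Cᵢ)/τᵢ with τᵢ = Vᵢ/Q.
τ₁ = 56.3/5.84 = 9.6404 min; τ₂ = 183/5.84 = 31.336 min.
Tank 1: C₁ = C_in(1 − e^(−t/τ₁)). Tank 2 (τ₁ ≠ τ₂): C₂ = C_in[1 − (τ₁ e^(−t/τ₁) − τ₂ e^(−t/τ₂))/(τ₁ − τ₂)].
At t = 93.5: e^(−t/τ₁) = 6.1360e-05, e^(−t/τ₂) = 0.050599.
C₂ = 3.07·[1 − (9.6404·6.1360e-05 − 31.336·0.050599)/(-21.695)] = 3.07·0.92694 = 2.8457 g/L.

2.85 g/L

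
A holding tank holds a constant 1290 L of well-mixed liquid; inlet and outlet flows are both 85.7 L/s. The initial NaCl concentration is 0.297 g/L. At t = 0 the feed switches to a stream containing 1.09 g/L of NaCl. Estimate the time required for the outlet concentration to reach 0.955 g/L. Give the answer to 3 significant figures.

Accumulation = in − out for the solute gives V dC/dt = Q(C_in − C), so τ = V/Q = 15.053 s.
C(t) = C_in + (C₀ − C_in) e^(−t/τ). Set C = 0.955 and solve for t:
e^(−t/τ) = (C − C_in)/(C₀ − C_in) = (0.955 − 1.09)/(0.297 − 1.09) = 0.17024
t = −τ ln(…) = 15.053 × 1.7705 = 26.651 s.

26.7 s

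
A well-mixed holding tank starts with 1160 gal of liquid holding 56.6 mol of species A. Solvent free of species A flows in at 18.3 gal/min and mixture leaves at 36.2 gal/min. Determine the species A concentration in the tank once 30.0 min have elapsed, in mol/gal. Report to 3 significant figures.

0.0258 mol/gal

Let m(t) be the amount of species A. Volume: V(t) = V₀ + (Q_in − Q_out) t = 1160 − 17.900 t; V(30.0) = 623.00 gal.
No species A enters, so dm/dt = −Q_out · (m/V).
dm/m = −Q_out dt/(V₀ − 17.900 t); integrating gives ln(m/m₀) = −(Q_out/(Q_in−Q_out)) ln(V/V₀).
m = m₀ (V₀/V)^(Q_out/(Q_in−Q_out)) = 56.6 × (1160/623.00)^(-2.0223) = 16.101 mol.
C = m/V = 16.101/623.00 = 0.025844 mol/gal.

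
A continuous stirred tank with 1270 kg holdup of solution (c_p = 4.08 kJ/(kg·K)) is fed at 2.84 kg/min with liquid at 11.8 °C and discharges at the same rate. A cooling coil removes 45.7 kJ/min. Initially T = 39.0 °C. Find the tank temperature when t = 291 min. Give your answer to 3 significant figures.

24.1 °C

Heat balance on the well-mixed liquid: M c_p dT/dt = ṁ c_p (T_in − T) − 45.7.
τ = M/ṁ = 447.18 min; T_ss = T_in − Q̇/(ṁ c_p) = 11.8 − 45.7/(2.84·4.08) = 7.8560 °C.
T approaches T_ss exponentially: T(t) = T_ss + (T₀ − T_ss) e^(−t/τ).
T(291) = 7.8560 + (31.144)·e^(−291/447.18) = 7.8560 + (31.144)·0.52166 = 24.103 °C.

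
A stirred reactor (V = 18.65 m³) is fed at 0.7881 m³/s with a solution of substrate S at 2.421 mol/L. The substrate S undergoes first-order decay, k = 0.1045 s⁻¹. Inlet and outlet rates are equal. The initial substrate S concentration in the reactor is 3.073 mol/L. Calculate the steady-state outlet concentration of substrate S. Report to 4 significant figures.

Accumulation = in − out − consumed: V dC/dt = Q C_in − Q C − k V C.
At steady state: 0 = Q C_in − (Q + kV) C_ss, so C_ss = Q C_in/(Q + kV).
C_ss = 0.7881·2.421/(0.7881 + 0.1045·18.65) = 1.90799/2.73703 = 0.697104 mol/L.

0.6971 mol/L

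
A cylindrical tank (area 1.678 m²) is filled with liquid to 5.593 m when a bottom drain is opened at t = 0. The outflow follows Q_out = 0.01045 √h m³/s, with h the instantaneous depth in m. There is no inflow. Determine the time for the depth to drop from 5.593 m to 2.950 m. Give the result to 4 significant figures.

Mass balance (ρ constant): A dh/dt = −0.01045 √h.
∫ h^(−1/2) dh = −(0.01045/A) ∫ dt, giving 2√h = 2√h₀ − (0.01045/A) t.
t = 2A(√h₀ − √h)/0.01045 = 2·1.678·(√5.593 − √2.950)/0.01045
  = 3.35600 × (2.36495 − 1.71756) / 0.01045 = 207.910 s.

207.9 s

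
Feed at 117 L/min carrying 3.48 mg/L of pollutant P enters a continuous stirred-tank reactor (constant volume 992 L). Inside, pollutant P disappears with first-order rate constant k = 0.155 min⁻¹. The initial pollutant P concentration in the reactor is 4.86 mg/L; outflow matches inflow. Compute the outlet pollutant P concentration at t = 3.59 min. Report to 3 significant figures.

2.76 mg/L

Accumulation = in − out − consumed: V dC/dt = Q C_in − Q C − k V C.
This is linear with rate a = Q/V + k = 0.27294 min⁻¹.
C_ss = Q C_in/(Q + kV) = 1.5038 mg/L; C(t) = C_ss + (C₀ − C_ss) e^(−a t).
C(3.59) = 1.5038 + (3.3562)·e^(−0.27294·3.59) = 1.5038 + (3.3562)·0.37536 = 2.7636 mg/L.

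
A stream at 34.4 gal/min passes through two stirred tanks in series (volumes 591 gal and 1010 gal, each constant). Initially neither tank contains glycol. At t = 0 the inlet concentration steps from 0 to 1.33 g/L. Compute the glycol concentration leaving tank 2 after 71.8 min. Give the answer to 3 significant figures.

Species balance on tank i: dCᵢ/dt = (Cᵢ₋₁ − Cᵢ)/τᵢ with τᵢ = Vᵢ/Q.
τ₁ = 591/34.4 = 17.180 min; τ₂ = 1010/34.4 = 29.360 min.
Solving the cascade with C₁(0)=C₂(0)=0 gives C₂(t) = C_in[1 − (τ₁ e^(−t/τ₁) − τ₂ e^(−t/τ₂))/(τ₁ − τ₂)].
At t = 71.8: e^(−t/τ₁) = 0.015310, e^(−t/τ₂) = 0.086686.
C₂ = 1.33·[1 − (17.180·0.015310 − 29.360·0.086686)/(-12.180)] = 1.33·0.81264 = 1.0808 g/L.

1.08 g/L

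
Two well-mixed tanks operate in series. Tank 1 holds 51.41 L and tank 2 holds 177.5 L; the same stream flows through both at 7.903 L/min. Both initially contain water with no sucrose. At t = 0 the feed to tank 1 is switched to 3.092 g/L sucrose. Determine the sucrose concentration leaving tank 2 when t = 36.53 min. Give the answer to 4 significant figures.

2.241 g/L

Each tank obeys Vᵢ dCᵢ/dt = Q(Cᵢ₋₁ − Cᵢ), so τᵢ = Vᵢ/Q.
τ₁ = 51.41/7.903 = 6.50512 min; τ₂ = 177.5/7.903 = 22.4598 min.
Tank 1: C₁ = C_in(1 − e^(−t/τ₁)). Tank 2 (τ₁ ≠ τ₂): C₂ = C_in[1 − (τ₁ e^(−t/τ₁) − τ₂ e^(−t/τ₂))/(τ₁ − τ₂)].
At t = 36.53: e^(−t/τ₁) = 0.00364072, e^(−t/τ₂) = 0.196624.
C₂ = 3.092·[1 − (6.50512·0.00364072 − 22.4598·0.196624)/(-15.9547)] = 3.092·0.724691 = 2.24075 g/L.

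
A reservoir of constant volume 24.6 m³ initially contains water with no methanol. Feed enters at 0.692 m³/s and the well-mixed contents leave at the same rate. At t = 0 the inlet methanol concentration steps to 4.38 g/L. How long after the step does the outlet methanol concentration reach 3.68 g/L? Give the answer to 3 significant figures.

Species balance on the tank: V dC/dt = Q(C_in − C), so τ = V/Q = 35.549 s.
C(t) = C_in + (C₀ − C_in) e^(−t/τ). Set C = 3.68 and solve for t:
e^(−t/τ) = (C − C_in)/(C₀ − C_in) = (3.68 − 4.38)/(0 − 4.38) = 0.15982
t = −τ ln(…) = 35.549 × 1.8337 = 65.187 s.

65.2 s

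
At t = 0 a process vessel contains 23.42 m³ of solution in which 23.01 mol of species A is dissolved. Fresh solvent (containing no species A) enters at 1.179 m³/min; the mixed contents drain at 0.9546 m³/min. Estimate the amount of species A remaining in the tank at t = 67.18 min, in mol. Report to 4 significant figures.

2.779 mol

Let m(t) be the amount of species A. Volume: V(t) = V₀ + (Q_in − Q_out) t = 23.42 + 0.224400 t; V(67.18) = 38.4952 m³.
Solute balance: dm/dt = 0 − Q_out C = −Q_out m/V(t).
Separate: dm/m = −Q_out dt/V(t) ⇒ ln(m/m₀) = −(Q_out/(Q_in−Q_out)) ln(V/V₀).
m = m₀ (V₀/V)^(Q_out/(Q_in−Q_out)) = 23.01 × (23.42/38.4952)^(4.25401) = 2.77855 mol.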